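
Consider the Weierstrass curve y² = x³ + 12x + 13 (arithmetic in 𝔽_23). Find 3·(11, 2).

Write P = (11, 2).
Repeated addition: build up to 3P.
2P: tangent at (11, 2): λ = (3·11² + 12)/(2·2) ≡ 7/4. 4⁻¹ ≡ 6 (mod 23) since 4·6 = 24 ≡ 1, so λ ≡ 7·6 ≡ 19.
  x = λ² - 11 - 11 = 361 - 22 ≡ 17; y = λ·(11 - 17) - 2 ≡ 22. → (17, 22)
3P: (17, 22) + (11, 2). λ = (2 - 22)/(11 - 17) ≡ 3/17 mod 23. 17⁻¹ ≡ 19 (mod 23) since 17·19 = 323 ≡ 1, so λ ≡ 11.
  x = λ² - 17 - 11 = 121 - 28 ≡ 1; y = λ·(17 - 1) - 22 ≡ 16. → (1, 16)

(1, 16)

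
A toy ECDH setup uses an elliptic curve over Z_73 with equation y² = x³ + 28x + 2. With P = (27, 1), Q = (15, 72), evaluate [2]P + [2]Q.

First 2P:
Repeated addition: build up to 2P.
2P: tangent at (27, 1): λ = (3·27² + 28)/(2·1) ≡ 25/2. 2⁻¹ ≡ 37 (mod 73) since 2·37 = 74 ≡ 1, so λ ≡ 25·37 ≡ 49.
  x = λ² - 27 - 27 = 2401 - 54 ≡ 11; y = λ·(27 - 11) - 1 ≡ 53. → (11, 53)
2P = (11, 53).
Next 2Q:
Repeated addition: build up to 2Q.
2Q: tangent at (15, 72): λ = (3·15² + 28)/(2·72) ≡ 46/71. 71⁻¹ ≡ 36 (mod 73), so λ ≡ 46·36 ≡ 50.
  x = λ² - 15 - 15 = 2500 - 30 ≡ 61; y = λ·(15 - 61) - 72 ≡ 37. → (61, 37)
2Q = (61, 37).
Finally 2P + 2Q:
(11, 53) + (61, 37). λ = (37 - 53)/(61 - 11) ≡ 57/50 mod 73. 50⁻¹ ≡ 19 (mod 73), so λ ≡ 61.
  x = λ² - 11 - 61 = 3721 - 72 ≡ 72; y = λ·(11 - 72) - 53 ≡ 22. → (72, 22)

(72, 22)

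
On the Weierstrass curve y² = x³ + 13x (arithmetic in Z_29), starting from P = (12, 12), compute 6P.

(20, 13)

Double-and-add on 6 = (110)₂. Start with P = (12, 12) for the leading 1-bit.
double: tangent at (12, 12): λ = (3·12² + 13)/(2·12) ≡ 10/24. 24⁻¹ ≡ 23 (mod 29) since 24·23 = 552 ≡ 1, so λ ≡ 10·23 ≡ 27.
  x = λ² - 12 - 12 = 729 - 24 ≡ 9; y = λ·(12 - 9) - 12 ≡ 11. → (9, 11)
add P: (9, 11) + (12, 12). λ = (12 - 11)/(12 - 9) ≡ 1/3 mod 29. 3⁻¹ ≡ 10 (mod 29), so λ ≡ 10.
  x = λ² - 9 - 12 = 100 - 21 ≡ 21; y = λ·(9 - 21) - 11 ≡ 14. → (21, 14)
double: tangent at (21, 14): λ = (3·21² + 13)/(2·14) ≡ 2/28. 28⁻¹ ≡ 28 (mod 29), so λ ≡ 2·28 ≡ 27.
  x = λ² - 21 - 21 = 729 - 42 ≡ 20; y = λ·(21 - 20) - 14 ≡ 13. → (20, 13)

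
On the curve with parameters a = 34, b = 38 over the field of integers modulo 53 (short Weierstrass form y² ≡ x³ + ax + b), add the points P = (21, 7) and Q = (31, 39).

(7, 6)

(21, 7) + (31, 39). λ = (39 - 7)/(31 - 21) ≡ 32/10 mod 53. 10⁻¹ ≡ 16 (mod 53) since 10·16 = 160 ≡ 1, so λ ≡ 35.
  x = λ² - 21 - 31 = 1225 - 52 ≡ 7; y = λ·(21 - 7) - 7 ≡ 6. → (7, 6)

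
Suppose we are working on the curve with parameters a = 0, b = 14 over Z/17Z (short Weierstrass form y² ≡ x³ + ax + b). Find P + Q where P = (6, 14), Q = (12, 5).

(6, 14) + (12, 5). λ = (5 - 14)/(12 - 6) ≡ 8/6 mod 17. 6⁻¹ ≡ 3 (mod 17), so λ ≡ 7.
  x = λ² - 6 - 12 = 49 - 18 ≡ 14; y = λ·(6 - 14) - 14 ≡ 15. → (14, 15)

(14, 15)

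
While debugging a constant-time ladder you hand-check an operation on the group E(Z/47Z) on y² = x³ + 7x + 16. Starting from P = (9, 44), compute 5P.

(29, 36)

Repeated addition: build up to 5P.
2P: tangent at (9, 44): λ = (3·9² + 7)/(2·44) ≡ 15/41. 41⁻¹ ≡ 39 (mod 47) since 41·39 = 1599 ≡ 1, so λ ≡ 15·39 ≡ 21.
  x = λ² - 9 - 9 = 441 - 18 ≡ 0; y = λ·(9 - 0) - 44 ≡ 4. → (0, 4)
3P: (0, 4) + (9, 44). λ = (44 - 4)/(9 - 0) ≡ 40/9 mod 47. 9⁻¹ ≡ 21 (mod 47) since 9·21 = 189 ≡ 1, so λ ≡ 41.
  x = λ² - 0 - 9 = 1681 - 9 ≡ 27; y = λ·(0 - 27) - 4 ≡ 17. → (27, 17)
4P: (27, 17) + (9, 44). λ = (44 - 17)/(9 - 27) ≡ 27/29 mod 47. 29⁻¹ ≡ 13 (mod 47) since 29·13 = 377 ≡ 1, so λ ≡ 22.
  x = λ² - 27 - 9 = 484 - 36 ≡ 25; y = λ·(27 - 25) - 17 ≡ 27. → (25, 27)
5P: (25, 27) + (9, 44). λ = (44 - 27)/(9 - 25) ≡ 17/31 mod 47. 31⁻¹ ≡ 44 (mod 47), so λ ≡ 43.
  x = λ² - 25 - 9 = 1849 - 34 ≡ 29; y = λ·(25 - 29) - 27 ≡ 36. → (29, 36)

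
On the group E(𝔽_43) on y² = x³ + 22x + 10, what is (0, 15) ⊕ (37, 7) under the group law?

(3, 24)

(0, 15) + (37, 7). λ = (7 - 15)/(37 - 0) ≡ 35/37 mod 43. 37⁻¹ ≡ 7 (mod 43) since 37·7 = 259 ≡ 1, so λ ≡ 30.
  x = λ² - 0 - 37 = 900 - 37 ≡ 3; y = λ·(0 - 3) - 15 ≡ 24. → (3, 24)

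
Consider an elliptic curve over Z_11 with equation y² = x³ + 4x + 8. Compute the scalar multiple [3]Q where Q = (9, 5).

(7, 4)

Repeated addition: build up to 3Q.
2Q: tangent at (9, 5): λ = (3·9² + 4)/(2·5) ≡ 5/10. 10⁻¹ ≡ 10 (mod 11), so λ ≡ 5·10 ≡ 6.
  x = λ² - 9 - 9 = 36 - 18 ≡ 7; y = λ·(9 - 7) - 5 ≡ 7. → (7, 7)
3Q: (7, 7) + (9, 5). λ = (5 - 7)/(9 - 7) ≡ 9/2 mod 11. 2⁻¹ ≡ 6 (mod 11), so λ ≡ 10.
  x = λ² - 7 - 9 = 100 - 16 ≡ 7; y = λ·(7 - 7) - 7 ≡ 4. → (7, 4)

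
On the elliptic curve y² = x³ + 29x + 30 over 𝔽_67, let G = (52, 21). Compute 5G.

Repeated addition: build up to 5G.
2G: tangent at (52, 21): λ = (3·52² + 29)/(2·21) ≡ 34/42. 42⁻¹ ≡ 8 (mod 67), so λ ≡ 34·8 ≡ 4.
  x = λ² - 52 - 52 = 16 - 104 ≡ 46; y = λ·(52 - 46) - 21 ≡ 3. → (46, 3)
3G: (46, 3) + (52, 21). λ = (21 - 3)/(52 - 46) ≡ 18/6 mod 67. 6⁻¹ ≡ 56 (mod 67), so λ ≡ 3.
  x = λ² - 46 - 52 = 9 - 98 ≡ 45; y = λ·(46 - 45) - 3 ≡ 0. → (45, 0)
4G: (45, 0) + (52, 21). λ = (21 - 0)/(52 - 45) ≡ 21/7 mod 67. 7⁻¹ ≡ 48 (mod 67) since 7·48 = 336 ≡ 1, so λ ≡ 3.
  x = λ² - 45 - 52 = 9 - 97 ≡ 46; y = λ·(45 - 46) - 0 ≡ 64. → (46, 64)
5G: (46, 64) + (52, 21). λ = (21 - 64)/(52 - 46) ≡ 24/6 mod 67. 6⁻¹ ≡ 56 (mod 67) since 6·56 = 336 ≡ 1, so λ ≡ 4.
  x = λ² - 46 - 52 = 16 - 98 ≡ 52; y = λ·(46 - 52) - 64 ≡ 46. → (52, 46)

(52, 46)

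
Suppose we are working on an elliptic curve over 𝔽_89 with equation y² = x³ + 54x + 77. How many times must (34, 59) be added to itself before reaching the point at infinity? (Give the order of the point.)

2P: tangent at (34, 59): λ = (3·34² + 54)/(2·59) ≡ 51/29. 29⁻¹ ≡ 43 (mod 89) since 29·43 = 1247 ≡ 1, so λ ≡ 51·43 ≡ 57.
  x = λ² - 34 - 34 = 3249 - 68 ≡ 66; y = λ·(34 - 66) - 59 ≡ 75. → (66, 75)
3P: (66, 75) + (34, 59). λ = (59 - 75)/(34 - 66) ≡ 73/57 mod 89. 57⁻¹ ≡ 25 (mod 89), so λ ≡ 45.
  x = λ² - 66 - 34 = 2025 - 100 ≡ 56; y = λ·(66 - 56) - 75 ≡ 19. → (56, 19)
4P: (56, 19) + (34, 59). λ = (59 - 19)/(34 - 56) ≡ 40/67 mod 89. 67⁻¹ ≡ 4 (mod 89), so λ ≡ 71.
  x = λ² - 56 - 34 = 5041 - 90 ≡ 56; y = λ·(56 - 56) - 19 ≡ 70. → (56, 70)
5P: (56, 70) + (34, 59). λ = (59 - 70)/(34 - 56) ≡ 78/67 mod 89. 67⁻¹ ≡ 4 (mod 89), so λ ≡ 45.
  x = λ² - 56 - 34 = 2025 - 90 ≡ 66; y = λ·(56 - 66) - 70 ≡ 14. → (66, 14)
6P: (66, 14) + (34, 59). λ = (59 - 14)/(34 - 66) ≡ 45/57 mod 89. 57⁻¹ ≡ 25 (mod 89) since 57·25 = 1425 ≡ 1, so λ ≡ 57.
  x = λ² - 66 - 34 = 3249 - 100 ≡ 34; y = λ·(66 - 34) - 14 ≡ 30. → (34, 30)
7P: (34, 30) + (34, 59): same x and y₁ ≡ -y₂, so the sum is the point at infinity.
7P = the point at infinity, so the order is 7.

7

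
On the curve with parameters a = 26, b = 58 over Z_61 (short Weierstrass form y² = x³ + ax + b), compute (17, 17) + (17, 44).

The two points share x = 17 and their y-coordinates satisfy 17 + 44 ≡ 0 (mod 61), so they are inverses. Their sum is ∞.

O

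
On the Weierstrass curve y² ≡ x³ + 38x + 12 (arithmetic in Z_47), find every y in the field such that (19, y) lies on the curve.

none

x³ + 38x + 12 = 7593 ≡ 26 (mod 47).
26 is a non-residue mod 47; no y exists.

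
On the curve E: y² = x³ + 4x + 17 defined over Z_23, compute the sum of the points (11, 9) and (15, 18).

(15, 5)

(11, 9) + (15, 18). λ = (18 - 9)/(15 - 11) ≡ 9/4 mod 23. 4⁻¹ ≡ 6 (mod 23), so λ ≡ 8.
  x = λ² - 11 - 15 = 64 - 26 ≡ 15; y = λ·(11 - 15) - 9 ≡ 5. → (15, 5)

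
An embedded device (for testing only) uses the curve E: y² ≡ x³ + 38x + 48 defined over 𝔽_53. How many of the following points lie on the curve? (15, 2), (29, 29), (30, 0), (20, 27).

1

(15, 2): 2² ≡ 4, rhs ≡ 18 → off.
(29, 29): 29² ≡ 46, rhs ≡ 46 → on.
(30, 0): 0² ≡ 0, rhs ≡ 45 → off.
(20, 27): 27² ≡ 40, rhs ≡ 10 → off.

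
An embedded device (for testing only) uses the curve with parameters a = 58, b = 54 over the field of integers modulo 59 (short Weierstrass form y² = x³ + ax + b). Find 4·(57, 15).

(27, 57)

Write G = (57, 15).
Double-and-add on 4 = (100)₂. Start with G = (57, 15) for the leading 1-bit.
double: tangent at (57, 15): λ = (3·57² + 58)/(2·15) ≡ 11/30. 30⁻¹ ≡ 2 (mod 59) since 30·2 = 60 ≡ 1, so λ ≡ 11·2 ≡ 22.
  x = λ² - 57 - 57 = 484 - 114 ≡ 16; y = λ·(57 - 16) - 15 ≡ 2. → (16, 2)
double: tangent at (16, 2): λ = (3·16² + 58)/(2·2) ≡ 0/4. 4⁻¹ ≡ 15 (mod 59), so λ ≡ 0·15 ≡ 0.
  x = λ² - 16 - 16 = 0 - 32 ≡ 27; y = λ·(16 - 27) - 2 ≡ 57. → (27, 57)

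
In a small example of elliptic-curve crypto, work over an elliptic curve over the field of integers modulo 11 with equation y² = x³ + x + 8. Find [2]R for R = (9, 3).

(9, 8)

tangent at (9, 3): λ = (3·9² + 1)/(2·3) ≡ 2/6. 6⁻¹ ≡ 2 (mod 11), so λ ≡ 2·2 ≡ 4.
  x = λ² - 9 - 9 = 16 - 18 ≡ 9; y = λ·(9 - 9) - 3 ≡ 8. → (9, 8)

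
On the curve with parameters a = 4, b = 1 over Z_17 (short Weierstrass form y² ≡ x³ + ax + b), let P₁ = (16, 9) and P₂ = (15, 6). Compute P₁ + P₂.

(12, 3)

(16, 9) + (15, 6). λ = (6 - 9)/(15 - 16) ≡ 14/16 mod 17. 16⁻¹ ≡ 16 (mod 17), so λ ≡ 3.
  x = λ² - 16 - 15 = 9 - 31 ≡ 12; y = λ·(16 - 12) - 9 ≡ 3. → (12, 3)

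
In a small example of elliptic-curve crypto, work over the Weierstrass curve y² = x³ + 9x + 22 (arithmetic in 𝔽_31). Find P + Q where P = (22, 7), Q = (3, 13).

(14, 28)

(22, 7) + (3, 13). λ = (13 - 7)/(3 - 22) ≡ 6/12 mod 31. 12⁻¹ ≡ 13 (mod 31) since 12·13 = 156 ≡ 1, so λ ≡ 16.
  x = λ² - 22 - 3 = 256 - 25 ≡ 14; y = λ·(22 - 14) - 7 ≡ 28. → (14, 28)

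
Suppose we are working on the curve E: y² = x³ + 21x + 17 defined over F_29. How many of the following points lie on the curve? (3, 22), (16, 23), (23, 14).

1

(3, 22): 22² ≡ 20, rhs ≡ 20 → on.
(16, 23): 23² ≡ 7, rhs ≡ 12 → off.
(23, 14): 14² ≡ 22, rhs ≡ 23 → off.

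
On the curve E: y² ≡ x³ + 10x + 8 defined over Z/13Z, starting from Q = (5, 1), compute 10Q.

O

Repeated addition: build up to 10Q.
2Q: tangent at (5, 1): λ = (3·5² + 10)/(2·1) ≡ 7/2. 2⁻¹ ≡ 7 (mod 13), so λ ≡ 7·7 ≡ 10.
  x = λ² - 5 - 5 = 100 - 10 ≡ 12; y = λ·(5 - 12) - 1 ≡ 7. → (12, 7)
3Q: (12, 7) + (5, 1). λ = (1 - 7)/(5 - 12) ≡ 7/6 mod 13. 6⁻¹ ≡ 11 (mod 13) since 6·11 = 66 ≡ 1, so λ ≡ 12.
  x = λ² - 12 - 5 = 144 - 17 ≡ 10; y = λ·(12 - 10) - 7 ≡ 4. → (10, 4)
4Q: (10, 4) + (5, 1). λ = (1 - 4)/(5 - 10) ≡ 10/8 mod 13. 8⁻¹ ≡ 5 (mod 13) since 8·5 = 40 ≡ 1, so λ ≡ 11.
  x = λ² - 10 - 5 = 121 - 15 ≡ 2; y = λ·(10 - 2) - 4 ≡ 6. → (2, 6)
5Q: (2, 6) + (5, 1). λ = (1 - 6)/(5 - 2) ≡ 8/3 mod 13. 3⁻¹ ≡ 9 (mod 13), so λ ≡ 7.
  x = λ² - 2 - 5 = 49 - 7 ≡ 3; y = λ·(2 - 3) - 6 ≡ 0. → (3, 0)
6Q: (3, 0) + (5, 1). λ = (1 - 0)/(5 - 3) ≡ 1/2 mod 13. 2⁻¹ ≡ 7 (mod 13) since 2·7 = 14 ≡ 1, so λ ≡ 7.
  x = λ² - 3 - 5 = 49 - 8 ≡ 2; y = λ·(3 - 2) - 0 ≡ 7. → (2, 7)
7Q: (2, 7) + (5, 1). λ = (1 - 7)/(5 - 2) ≡ 7/3 mod 13. 3⁻¹ ≡ 9 (mod 13), so λ ≡ 11.
  x = λ² - 2 - 5 = 121 - 7 ≡ 10; y = λ·(2 - 10) - 7 ≡ 9. → (10, 9)
8Q: (10, 9) + (5, 1). λ = (1 - 9)/(5 - 10) ≡ 5/8 mod 13. 8⁻¹ ≡ 5 (mod 13), so λ ≡ 12.
  x = λ² - 10 - 5 = 144 - 15 ≡ 12; y = λ·(10 - 12) - 9 ≡ 6. → (12, 6)
9Q: (12, 6) + (5, 1). λ = (1 - 6)/(5 - 12) ≡ 8/6 mod 13. 6⁻¹ ≡ 11 (mod 13), so λ ≡ 10.
  x = λ² - 12 - 5 = 100 - 17 ≡ 5; y = λ·(12 - 5) - 6 ≡ 12. → (5, 12)
10Q: (5, 12) + (5, 1): same x and y₁ ≡ -y₂, so the sum is the point at infinity.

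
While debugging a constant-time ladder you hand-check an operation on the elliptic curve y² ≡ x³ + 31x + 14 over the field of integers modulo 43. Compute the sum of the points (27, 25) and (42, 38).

(21, 6)

(27, 25) + (42, 38). λ = (38 - 25)/(42 - 27) ≡ 13/15 mod 43. 15⁻¹ ≡ 23 (mod 43), so λ ≡ 41.
  x = λ² - 27 - 42 = 1681 - 69 ≡ 21; y = λ·(27 - 21) - 25 ≡ 6. → (21, 6)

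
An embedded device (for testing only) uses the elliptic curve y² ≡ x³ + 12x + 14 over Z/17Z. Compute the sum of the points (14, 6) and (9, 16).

(14, 6) + (9, 16). λ = (16 - 6)/(9 - 14) ≡ 10/12 mod 17. 12⁻¹ ≡ 10 (mod 17) since 12·10 = 120 ≡ 1, so λ ≡ 15.
  x = λ² - 14 - 9 = 225 - 23 ≡ 15; y = λ·(14 - 15) - 6 ≡ 13. → (15, 13)

(15, 13)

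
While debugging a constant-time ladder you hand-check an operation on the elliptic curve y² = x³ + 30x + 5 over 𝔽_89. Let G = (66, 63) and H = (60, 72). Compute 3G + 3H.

First 3G:
Repeated addition: build up to 3G.
2G: tangent at (66, 63): λ = (3·66² + 30)/(2·63) ≡ 15/37. 37⁻¹ ≡ 77 (mod 89), so λ ≡ 15·77 ≡ 87.
  x = λ² - 66 - 66 = 7569 - 132 ≡ 50; y = λ·(66 - 50) - 63 ≡ 83. → (50, 83)
3G: (50, 83) + (66, 63). λ = (63 - 83)/(66 - 50) ≡ 69/16 mod 89. 16⁻¹ ≡ 39 (mod 89) since 16·39 = 624 ≡ 1, so λ ≡ 21.
  x = λ² - 50 - 66 = 441 - 116 ≡ 58; y = λ·(50 - 58) - 83 ≡ 16. → (58, 16)
3G = (58, 16).
Next 3H:
Repeated addition: build up to 3H.
2H: tangent at (60, 72): λ = (3·60² + 30)/(2·72) ≡ 61/55. 55⁻¹ ≡ 34 (mod 89), so λ ≡ 61·34 ≡ 27.
  x = λ² - 60 - 60 = 729 - 120 ≡ 75; y = λ·(60 - 75) - 72 ≡ 57. → (75, 57)
3H: (75, 57) + (60, 72). λ = (72 - 57)/(60 - 75) ≡ 15/74 mod 89. 74⁻¹ ≡ 83 (mod 89), so λ ≡ 88.
  x = λ² - 75 - 60 = 7744 - 135 ≡ 44; y = λ·(75 - 44) - 57 ≡ 1. → (44, 1)
3H = (44, 1).
Finally 3G + 3H:
(58, 16) + (44, 1). λ = (1 - 16)/(44 - 58) ≡ 74/75 mod 89. 75⁻¹ ≡ 19 (mod 89) since 75·19 = 1425 ≡ 1, so λ ≡ 71.
  x = λ² - 58 - 44 = 5041 - 102 ≡ 44; y = λ·(58 - 44) - 16 ≡ 88. → (44, 88)

(44, 88)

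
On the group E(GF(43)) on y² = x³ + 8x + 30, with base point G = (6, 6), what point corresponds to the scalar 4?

(13, 40)

Double-and-add on 4 = (100)₂. Start with G = (6, 6) for the leading 1-bit.
double: tangent at (6, 6): λ = (3·6² + 8)/(2·6) ≡ 30/12. 12⁻¹ ≡ 18 (mod 43), so λ ≡ 30·18 ≡ 24.
  x = λ² - 6 - 6 = 576 - 12 ≡ 5; y = λ·(6 - 5) - 6 ≡ 18. → (5, 18)
double: tangent at (5, 18): λ = (3·5² + 8)/(2·18) ≡ 40/36. 36⁻¹ ≡ 6 (mod 43) since 36·6 = 216 ≡ 1, so λ ≡ 40·6 ≡ 25.
  x = λ² - 5 - 5 = 625 - 10 ≡ 13; y = λ·(5 - 13) - 18 ≡ 40. → (13, 40)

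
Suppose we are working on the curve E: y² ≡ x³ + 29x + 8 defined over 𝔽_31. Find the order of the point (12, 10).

3

2P: tangent at (12, 10): λ = (3·12² + 29)/(2·10) ≡ 27/20. 20⁻¹ ≡ 14 (mod 31), so λ ≡ 27·14 ≡ 6.
  x = λ² - 12 - 12 = 36 - 24 ≡ 12; y = λ·(12 - 12) - 10 ≡ 21. → (12, 21)
3P: (12, 21) + (12, 10): same x and y₁ ≡ -y₂, so the sum is 𝒪.
3P = 𝒪, so the order is 3.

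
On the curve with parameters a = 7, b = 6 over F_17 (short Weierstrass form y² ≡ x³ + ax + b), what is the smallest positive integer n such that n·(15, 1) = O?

2P: tangent at (15, 1): λ = (3·15² + 7)/(2·1) ≡ 2/2. 2⁻¹ ≡ 9 (mod 17), so λ ≡ 2·9 ≡ 1.
  x = λ² - 15 - 15 = 1 - 30 ≡ 5; y = λ·(15 - 5) - 1 ≡ 9. → (5, 9)
3P: (5, 9) + (15, 1). λ = (1 - 9)/(15 - 5) ≡ 9/10 mod 17. 10⁻¹ ≡ 12 (mod 17), so λ ≡ 6.
  x = λ² - 5 - 15 = 36 - 20 ≡ 16; y = λ·(5 - 16) - 9 ≡ 10. → (16, 10)
4P: (16, 10) + (15, 1). λ = (1 - 10)/(15 - 16) ≡ 8/16 mod 17. 16⁻¹ ≡ 16 (mod 17), so λ ≡ 9.
  x = λ² - 16 - 15 = 81 - 31 ≡ 16; y = λ·(16 - 16) - 10 ≡ 7. → (16, 7)
5P: (16, 7) + (15, 1). λ = (1 - 7)/(15 - 16) ≡ 11/16 mod 17. 16⁻¹ ≡ 16 (mod 17), so λ ≡ 6.
  x = λ² - 16 - 15 = 36 - 31 ≡ 5; y = λ·(16 - 5) - 7 ≡ 8. → (5, 8)
6P: (5, 8) + (15, 1). λ = (1 - 8)/(15 - 5) ≡ 10/10 mod 17. 10⁻¹ ≡ 12 (mod 17) since 10·12 = 120 ≡ 1, so λ ≡ 1.
  x = λ² - 5 - 15 = 1 - 20 ≡ 15; y = λ·(5 - 15) - 8 ≡ 16. → (15, 16)
7P: (15, 16) + (15, 1): same x and y₁ ≡ -y₂, so the sum is O.
7P = O, so the order is 7.

7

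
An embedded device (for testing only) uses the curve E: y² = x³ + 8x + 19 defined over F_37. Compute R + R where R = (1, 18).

tangent at (1, 18): λ = (3·1² + 8)/(2·18) ≡ 11/36. 36⁻¹ ≡ 36 (mod 37) since 36·36 = 1296 ≡ 1, so λ ≡ 11·36 ≡ 26.
  x = λ² - 1 - 1 = 676 - 2 ≡ 8; y = λ·(1 - 8) - 18 ≡ 22. → (8, 22)

(8, 22)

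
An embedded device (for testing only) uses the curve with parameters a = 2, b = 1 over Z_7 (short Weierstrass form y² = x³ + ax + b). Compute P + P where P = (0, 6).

tangent at (0, 6): λ = (3·0² + 2)/(2·6) ≡ 2/5. 5⁻¹ ≡ 3 (mod 7), so λ ≡ 2·3 ≡ 6.
  x = λ² - 0 - 0 = 36 - 0 ≡ 1; y = λ·(0 - 1) - 6 ≡ 2. → (1, 2)

(1, 2)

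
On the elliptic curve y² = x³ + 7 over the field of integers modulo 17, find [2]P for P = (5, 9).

(5, 8)

tangent at (5, 9): λ = (3·5² + 0)/(2·9) ≡ 7/1. 1⁻¹ ≡ 1 (mod 17) since 1·1 = 1 ≡ 1, so λ ≡ 7·1 ≡ 7.
  x = λ² - 5 - 5 = 49 - 10 ≡ 5; y = λ·(5 - 5) - 9 ≡ 8. → (5, 8)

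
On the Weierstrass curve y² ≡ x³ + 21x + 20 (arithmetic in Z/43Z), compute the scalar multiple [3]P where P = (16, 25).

Repeated addition: build up to 3P.
2P: tangent at (16, 25): λ = (3·16² + 21)/(2·25) ≡ 15/7. 7⁻¹ ≡ 37 (mod 43), so λ ≡ 15·37 ≡ 39.
  x = λ² - 16 - 16 = 1521 - 32 ≡ 27; y = λ·(16 - 27) - 25 ≡ 19. → (27, 19)
3P: (27, 19) + (16, 25). λ = (25 - 19)/(16 - 27) ≡ 6/32 mod 43. 32⁻¹ ≡ 39 (mod 43) since 32·39 = 1248 ≡ 1, so λ ≡ 19.
  x = λ² - 27 - 16 = 361 - 43 ≡ 17; y = λ·(27 - 17) - 19 ≡ 42. → (17, 42)

(17, 42)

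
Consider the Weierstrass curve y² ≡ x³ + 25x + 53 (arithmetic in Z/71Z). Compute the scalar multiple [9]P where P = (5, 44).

(5, 27)

Double-and-add on 9 = (1001)₂. Start with P = (5, 44) for the leading 1-bit.
double: tangent at (5, 44): λ = (3·5² + 25)/(2·44) ≡ 29/17. 17⁻¹ ≡ 46 (mod 71) since 17·46 = 782 ≡ 1, so λ ≡ 29·46 ≡ 56.
  x = λ² - 5 - 5 = 3136 - 10 ≡ 2; y = λ·(5 - 2) - 44 ≡ 53. → (2, 53)
double: tangent at (2, 53): λ = (3·2² + 25)/(2·53) ≡ 37/35. 35⁻¹ ≡ 69 (mod 71) since 35·69 = 2415 ≡ 1, so λ ≡ 37·69 ≡ 68.
  x = λ² - 2 - 2 = 4624 - 4 ≡ 5; y = λ·(2 - 5) - 53 ≡ 27. → (5, 27)
double: tangent at (5, 27): λ = (3·5² + 25)/(2·27) ≡ 29/54. 54⁻¹ ≡ 25 (mod 71) since 54·25 = 1350 ≡ 1, so λ ≡ 29·25 ≡ 15.
  x = λ² - 5 - 5 = 225 - 10 ≡ 2; y = λ·(5 - 2) - 27 ≡ 18. → (2, 18)
add P: (2, 18) + (5, 44). λ = (44 - 18)/(5 - 2) ≡ 26/3 mod 71. 3⁻¹ ≡ 24 (mod 71), so λ ≡ 56.
  x = λ² - 2 - 5 = 3136 - 7 ≡ 5; y = λ·(2 - 5) - 18 ≡ 27. → (5, 27)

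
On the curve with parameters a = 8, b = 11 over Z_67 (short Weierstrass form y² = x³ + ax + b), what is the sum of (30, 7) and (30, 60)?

The two points share x = 30 and their y-coordinates satisfy 7 + 60 ≡ 0 (mod 67), so they are inverses. Their sum is O.

O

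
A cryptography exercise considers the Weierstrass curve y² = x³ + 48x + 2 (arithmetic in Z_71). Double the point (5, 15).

tangent at (5, 15): λ = (3·5² + 48)/(2·15) ≡ 52/30. 30⁻¹ ≡ 45 (mod 71), so λ ≡ 52·45 ≡ 68.
  x = λ² - 5 - 5 = 4624 - 10 ≡ 70; y = λ·(5 - 70) - 15 ≡ 38. → (70, 38)

(70, 38)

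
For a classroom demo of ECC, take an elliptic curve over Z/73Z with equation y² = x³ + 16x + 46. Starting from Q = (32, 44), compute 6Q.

(50, 40)

Double-and-add on 6 = (110)₂. Start with Q = (32, 44) for the leading 1-bit.
double: tangent at (32, 44): λ = (3·32² + 16)/(2·44) ≡ 22/15. 15⁻¹ ≡ 39 (mod 73), so λ ≡ 22·39 ≡ 55.
  x = λ² - 32 - 32 = 3025 - 64 ≡ 41; y = λ·(32 - 41) - 44 ≡ 45. → (41, 45)
add Q: (41, 45) + (32, 44). λ = (44 - 45)/(32 - 41) ≡ 72/64 mod 73. 64⁻¹ ≡ 8 (mod 73) since 64·8 = 512 ≡ 1, so λ ≡ 65.
  x = λ² - 41 - 32 = 4225 - 73 ≡ 64; y = λ·(41 - 64) - 45 ≡ 66. → (64, 66)
double: tangent at (64, 66): λ = (3·64² + 16)/(2·66) ≡ 40/59. 59⁻¹ ≡ 26 (mod 73), so λ ≡ 40·26 ≡ 18.
  x = λ² - 64 - 64 = 324 - 128 ≡ 50; y = λ·(64 - 50) - 66 ≡ 40. → (50, 40)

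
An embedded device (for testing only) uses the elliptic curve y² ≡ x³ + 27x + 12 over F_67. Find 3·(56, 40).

(22, 20)

Write Q = (56, 40).
Repeated addition: build up to 3Q.
2Q: tangent at (56, 40): λ = (3·56² + 27)/(2·40) ≡ 55/13. 13⁻¹ ≡ 31 (mod 67), so λ ≡ 55·31 ≡ 30.
  x = λ² - 56 - 56 = 900 - 112 ≡ 51; y = λ·(56 - 51) - 40 ≡ 43. → (51, 43)
3Q: (51, 43) + (56, 40). λ = (40 - 43)/(56 - 51) ≡ 64/5 mod 67. 5⁻¹ ≡ 27 (mod 67), so λ ≡ 53.
  x = λ² - 51 - 56 = 2809 - 107 ≡ 22; y = λ·(51 - 22) - 43 ≡ 20. → (22, 20)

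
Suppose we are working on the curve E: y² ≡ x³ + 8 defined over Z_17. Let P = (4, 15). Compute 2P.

(0, 5)

tangent at (4, 15): λ = (3·4² + 0)/(2·15) ≡ 14/13. 13⁻¹ ≡ 4 (mod 17), so λ ≡ 14·4 ≡ 5.
  x = λ² - 4 - 4 = 25 - 8 ≡ 0; y = λ·(4 - 0) - 15 ≡ 5. → (0, 5)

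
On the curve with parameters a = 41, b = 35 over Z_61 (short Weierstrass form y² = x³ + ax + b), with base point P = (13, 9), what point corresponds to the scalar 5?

(41, 11)

Double-and-add on 5 = (101)₂. Start with P = (13, 9) for the leading 1-bit.
double: tangent at (13, 9): λ = (3·13² + 41)/(2·9) ≡ 60/18. 18⁻¹ ≡ 17 (mod 61), so λ ≡ 60·17 ≡ 44.
  x = λ² - 13 - 13 = 1936 - 26 ≡ 19; y = λ·(13 - 19) - 9 ≡ 32. → (19, 32)
double: tangent at (19, 32): λ = (3·19² + 41)/(2·32) ≡ 26/3. 3⁻¹ ≡ 41 (mod 61), so λ ≡ 26·41 ≡ 29.
  x = λ² - 19 - 19 = 841 - 38 ≡ 10; y = λ·(19 - 10) - 32 ≡ 46. → (10, 46)
add P: (10, 46) + (13, 9). λ = (9 - 46)/(13 - 10) ≡ 24/3 mod 61. 3⁻¹ ≡ 41 (mod 61) since 3·41 = 123 ≡ 1, so λ ≡ 8.
  x = λ² - 10 - 13 = 64 - 23 ≡ 41; y = λ·(10 - 41) - 46 ≡ 11. → (41, 11)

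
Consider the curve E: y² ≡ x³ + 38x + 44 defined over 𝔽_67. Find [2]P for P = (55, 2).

(45, 34)

tangent at (55, 2): λ = (3·55² + 38)/(2·2) ≡ 1/4. 4⁻¹ ≡ 17 (mod 67), so λ ≡ 1·17 ≡ 17.
  x = λ² - 55 - 55 = 289 - 110 ≡ 45; y = λ·(55 - 45) - 2 ≡ 34. → (45, 34)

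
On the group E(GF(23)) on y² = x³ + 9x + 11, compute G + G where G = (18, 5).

tangent at (18, 5): λ = (3·18² + 9)/(2·5) ≡ 15/10. 10⁻¹ ≡ 7 (mod 23), so λ ≡ 15·7 ≡ 13.
  x = λ² - 18 - 18 = 169 - 36 ≡ 18; y = λ·(18 - 18) - 5 ≡ 18. → (18, 18)

(18, 18)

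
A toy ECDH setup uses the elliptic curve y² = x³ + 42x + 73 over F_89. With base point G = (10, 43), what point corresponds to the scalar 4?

(40, 58)

Double-and-add on 4 = (100)₂. Start with G = (10, 43) for the leading 1-bit.
double: tangent at (10, 43): λ = (3·10² + 42)/(2·43) ≡ 75/86. 86⁻¹ ≡ 59 (mod 89), so λ ≡ 75·59 ≡ 64.
  x = λ² - 10 - 10 = 4096 - 20 ≡ 71; y = λ·(10 - 71) - 43 ≡ 58. → (71, 58)
double: tangent at (71, 58): λ = (3·71² + 42)/(2·58) ≡ 35/27. 27⁻¹ ≡ 33 (mod 89), so λ ≡ 35·33 ≡ 87.
  x = λ² - 71 - 71 = 7569 - 142 ≡ 40; y = λ·(71 - 40) - 58 ≡ 58. → (40, 58)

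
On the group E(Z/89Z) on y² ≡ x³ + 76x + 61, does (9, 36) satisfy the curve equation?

yes

y² = 36² ≡ 50; x³ + 76x + 61 = 1474 ≡ 50 (mod 89). 50 = 50.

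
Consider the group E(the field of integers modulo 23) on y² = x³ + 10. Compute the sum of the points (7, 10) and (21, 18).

(8, 19)

(7, 10) + (21, 18). λ = (18 - 10)/(21 - 7) ≡ 8/14 mod 23. 14⁻¹ ≡ 5 (mod 23) since 14·5 = 70 ≡ 1, so λ ≡ 17.
  x = λ² - 7 - 21 = 289 - 28 ≡ 8; y = λ·(7 - 8) - 10 ≡ 19. → (8, 19)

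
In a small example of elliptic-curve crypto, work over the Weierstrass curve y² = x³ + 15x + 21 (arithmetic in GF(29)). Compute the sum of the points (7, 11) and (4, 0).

(7, 11) + (4, 0). λ = (0 - 11)/(4 - 7) ≡ 18/26 mod 29. 26⁻¹ ≡ 19 (mod 29) since 26·19 = 494 ≡ 1, so λ ≡ 23.
  x = λ² - 7 - 4 = 529 - 11 ≡ 25; y = λ·(7 - 25) - 11 ≡ 10. → (25, 10)

(25, 10)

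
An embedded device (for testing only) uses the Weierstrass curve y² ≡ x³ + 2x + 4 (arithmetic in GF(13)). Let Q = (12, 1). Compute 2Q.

(5, 10)

tangent at (12, 1): λ = (3·12² + 2)/(2·1) ≡ 5/2. 2⁻¹ ≡ 7 (mod 13) since 2·7 = 14 ≡ 1, so λ ≡ 5·7 ≡ 9.
  x = λ² - 12 - 12 = 81 - 24 ≡ 5; y = λ·(12 - 5) - 1 ≡ 10. → (5, 10)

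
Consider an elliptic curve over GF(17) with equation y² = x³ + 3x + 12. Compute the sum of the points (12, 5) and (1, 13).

(12, 5) + (1, 13). λ = (13 - 5)/(1 - 12) ≡ 8/6 mod 17. 6⁻¹ ≡ 3 (mod 17) since 6·3 = 18 ≡ 1, so λ ≡ 7.
  x = λ² - 12 - 1 = 49 - 13 ≡ 2; y = λ·(12 - 2) - 5 ≡ 14. → (2, 14)

(2, 14)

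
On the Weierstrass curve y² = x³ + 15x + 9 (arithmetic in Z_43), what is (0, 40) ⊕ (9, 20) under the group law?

(40, 25)

(0, 40) + (9, 20). λ = (20 - 40)/(9 - 0) ≡ 23/9 mod 43. 9⁻¹ ≡ 24 (mod 43) since 9·24 = 216 ≡ 1, so λ ≡ 36.
  x = λ² - 0 - 9 = 1296 - 9 ≡ 40; y = λ·(0 - 40) - 40 ≡ 25. → (40, 25)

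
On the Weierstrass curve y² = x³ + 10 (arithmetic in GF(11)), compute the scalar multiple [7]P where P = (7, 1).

Double-and-add on 7 = (111)₂. Start with P = (7, 1) for the leading 1-bit.
double: tangent at (7, 1): λ = (3·7² + 0)/(2·1) ≡ 4/2. 2⁻¹ ≡ 6 (mod 11), so λ ≡ 4·6 ≡ 2.
  x = λ² - 7 - 7 = 4 - 14 ≡ 1; y = λ·(7 - 1) - 1 ≡ 0. → (1, 0)
add P: (1, 0) + (7, 1). λ = (1 - 0)/(7 - 1) ≡ 1/6 mod 11. 6⁻¹ ≡ 2 (mod 11) since 6·2 = 12 ≡ 1, so λ ≡ 2.
  x = λ² - 1 - 7 = 4 - 8 ≡ 7; y = λ·(1 - 7) - 0 ≡ 10. → (7, 10)
double: tangent at (7, 10): λ = (3·7² + 0)/(2·10) ≡ 4/9. 9⁻¹ ≡ 5 (mod 11), so λ ≡ 4·5 ≡ 9.
  x = λ² - 7 - 7 = 81 - 14 ≡ 1; y = λ·(7 - 1) - 10 ≡ 0. → (1, 0)
add P: (1, 0) + (7, 1). λ = (1 - 0)/(7 - 1) ≡ 1/6 mod 11. 6⁻¹ ≡ 2 (mod 11), so λ ≡ 2.
  x = λ² - 1 - 7 = 4 - 8 ≡ 7; y = λ·(1 - 7) - 0 ≡ 10. → (7, 10)

(7, 10)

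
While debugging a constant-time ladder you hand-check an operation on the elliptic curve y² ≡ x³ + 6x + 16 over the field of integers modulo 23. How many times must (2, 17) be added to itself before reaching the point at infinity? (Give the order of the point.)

8

2P: tangent at (2, 17): λ = (3·2² + 6)/(2·17) ≡ 18/11. 11⁻¹ ≡ 21 (mod 23), so λ ≡ 18·21 ≡ 10.
  x = λ² - 2 - 2 = 100 - 4 ≡ 4; y = λ·(2 - 4) - 17 ≡ 9. → (4, 9)
3P: (4, 9) + (2, 17). λ = (17 - 9)/(2 - 4) ≡ 8/21 mod 23. 21⁻¹ ≡ 11 (mod 23), so λ ≡ 19.
  x = λ² - 4 - 2 = 361 - 6 ≡ 10; y = λ·(4 - 10) - 9 ≡ 15. → (10, 15)
4P: (10, 15) + (2, 17). λ = (17 - 15)/(2 - 10) ≡ 2/15 mod 23. 15⁻¹ ≡ 20 (mod 23), so λ ≡ 17.
  x = λ² - 10 - 2 = 289 - 12 ≡ 1; y = λ·(10 - 1) - 15 ≡ 0. → (1, 0)
5P: (1, 0) + (2, 17). λ = (17 - 0)/(2 - 1) ≡ 17/1 mod 23. 1⁻¹ ≡ 1 (mod 23), so λ ≡ 17.
  x = λ² - 1 - 2 = 289 - 3 ≡ 10; y = λ·(1 - 10) - 0 ≡ 8. → (10, 8)
6P: (10, 8) + (2, 17). λ = (17 - 8)/(2 - 10) ≡ 9/15 mod 23. 15⁻¹ ≡ 20 (mod 23) since 15·20 = 300 ≡ 1, so λ ≡ 19.
  x = λ² - 10 - 2 = 361 - 12 ≡ 4; y = λ·(10 - 4) - 8 ≡ 14. → (4, 14)
7P: (4, 14) + (2, 17). λ = (17 - 14)/(2 - 4) ≡ 3/21 mod 23. 21⁻¹ ≡ 11 (mod 23), so λ ≡ 10.
  x = λ² - 4 - 2 = 100 - 6 ≡ 2; y = λ·(4 - 2) - 14 ≡ 6. → (2, 6)
8P: (2, 6) + (2, 17): same x and y₁ ≡ -y₂, so the sum is the point at infinity.
8P = the point at infinity, so the order is 8.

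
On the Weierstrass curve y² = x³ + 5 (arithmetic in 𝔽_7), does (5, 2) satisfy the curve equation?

y² = 2² ≡ 4; x³ + 0x + 5 = 130 ≡ 4 (mod 7). 4 = 4.

yes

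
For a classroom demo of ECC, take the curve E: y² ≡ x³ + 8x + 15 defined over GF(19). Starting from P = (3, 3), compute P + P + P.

(2, 18)

Repeated addition: build up to 3P.
2P: tangent at (3, 3): λ = (3·3² + 8)/(2·3) ≡ 16/6. 6⁻¹ ≡ 16 (mod 19), so λ ≡ 16·16 ≡ 9.
  x = λ² - 3 - 3 = 81 - 6 ≡ 18; y = λ·(3 - 18) - 3 ≡ 14. → (18, 14)
3P: (18, 14) + (3, 3). λ = (3 - 14)/(3 - 18) ≡ 8/4 mod 19. 4⁻¹ ≡ 5 (mod 19), so λ ≡ 2.
  x = λ² - 18 - 3 = 4 - 21 ≡ 2; y = λ·(18 - 2) - 14 ≡ 18. → (2, 18)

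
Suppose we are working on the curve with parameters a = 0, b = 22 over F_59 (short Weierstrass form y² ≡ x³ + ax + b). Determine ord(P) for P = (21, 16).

2P: tangent at (21, 16): λ = (3·21² + 0)/(2·16) ≡ 25/32. 32⁻¹ ≡ 24 (mod 59), so λ ≡ 25·24 ≡ 10.
  x = λ² - 21 - 21 = 100 - 42 ≡ 58; y = λ·(21 - 58) - 16 ≡ 27. → (58, 27)
3P: (58, 27) + (21, 16). λ = (16 - 27)/(21 - 58) ≡ 48/22 mod 59. 22⁻¹ ≡ 51 (mod 59), so λ ≡ 29.
  x = λ² - 58 - 21 = 841 - 79 ≡ 54; y = λ·(58 - 54) - 27 ≡ 30. → (54, 30)
4P: (54, 30) + (21, 16). λ = (16 - 30)/(21 - 54) ≡ 45/26 mod 59. 26⁻¹ ≡ 25 (mod 59), so λ ≡ 4.
  x = λ² - 54 - 21 = 16 - 75 ≡ 0; y = λ·(54 - 0) - 30 ≡ 9. → (0, 9)
5P: (0, 9) + (21, 16). λ = (16 - 9)/(21 - 0) ≡ 7/21 mod 59. 21⁻¹ ≡ 45 (mod 59) since 21·45 = 945 ≡ 1, so λ ≡ 20.
  x = λ² - 0 - 21 = 400 - 21 ≡ 25; y = λ·(0 - 25) - 9 ≡ 22. → (25, 22)
6P: (25, 22) + (21, 16). λ = (16 - 22)/(21 - 25) ≡ 53/55 mod 59. 55⁻¹ ≡ 44 (mod 59) since 55·44 = 2420 ≡ 1, so λ ≡ 31.
  x = λ² - 25 - 21 = 961 - 46 ≡ 30; y = λ·(25 - 30) - 22 ≡ 0. → (30, 0)
7P: (30, 0) + (21, 16). λ = (16 - 0)/(21 - 30) ≡ 16/50 mod 59. 50⁻¹ ≡ 13 (mod 59), so λ ≡ 31.
  x = λ² - 30 - 21 = 961 - 51 ≡ 25; y = λ·(30 - 25) - 0 ≡ 37. → (25, 37)
8P: (25, 37) + (21, 16). λ = (16 - 37)/(21 - 25) ≡ 38/55 mod 59. 55⁻¹ ≡ 44 (mod 59), so λ ≡ 20.
  x = λ² - 25 - 21 = 400 - 46 ≡ 0; y = λ·(25 - 0) - 37 ≡ 50. → (0, 50)
9P: (0, 50) + (21, 16). λ = (16 - 50)/(21 - 0) ≡ 25/21 mod 59. 21⁻¹ ≡ 45 (mod 59), so λ ≡ 4.
  x = λ² - 0 - 21 = 16 - 21 ≡ 54; y = λ·(0 - 54) - 50 ≡ 29. → (54, 29)
10P: (54, 29) + (21, 16). λ = (16 - 29)/(21 - 54) ≡ 46/26 mod 59. 26⁻¹ ≡ 25 (mod 59), so λ ≡ 29.
  x = λ² - 54 - 21 = 841 - 75 ≡ 58; y = λ·(54 - 58) - 29 ≡ 32. → (58, 32)
11P: (58, 32) + (21, 16). λ = (16 - 32)/(21 - 58) ≡ 43/22 mod 59. 22⁻¹ ≡ 51 (mod 59), so λ ≡ 10.
  x = λ² - 58 - 21 = 100 - 79 ≡ 21; y = λ·(58 - 21) - 32 ≡ 43. → (21, 43)
12P: (21, 43) + (21, 16): same x and y₁ ≡ -y₂, so the sum is ∞.
12P = ∞, so the order is 12.

12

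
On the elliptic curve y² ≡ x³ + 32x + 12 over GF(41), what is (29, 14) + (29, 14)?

(25, 23)

tangent at (29, 14): λ = (3·29² + 32)/(2·14) ≡ 13/28. 28⁻¹ ≡ 22 (mod 41), so λ ≡ 13·22 ≡ 40.
  x = λ² - 29 - 29 = 1600 - 58 ≡ 25; y = λ·(29 - 25) - 14 ≡ 23. → (25, 23)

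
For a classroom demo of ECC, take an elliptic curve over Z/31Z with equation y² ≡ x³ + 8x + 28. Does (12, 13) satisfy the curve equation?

no

y² = 13² ≡ 14; x³ + 8x + 28 = 1852 ≡ 23 (mod 31). 14 ≠ 23.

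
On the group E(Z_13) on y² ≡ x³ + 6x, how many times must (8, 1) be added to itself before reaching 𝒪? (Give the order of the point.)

10

2P: tangent at (8, 1): λ = (3·8² + 6)/(2·1) ≡ 3/2. 2⁻¹ ≡ 7 (mod 13) since 2·7 = 14 ≡ 1, so λ ≡ 3·7 ≡ 8.
  x = λ² - 8 - 8 = 64 - 16 ≡ 9; y = λ·(8 - 9) - 1 ≡ 4. → (9, 4)
3P: (9, 4) + (8, 1). λ = (1 - 4)/(8 - 9) ≡ 10/12 mod 13. 12⁻¹ ≡ 12 (mod 13), so λ ≡ 3.
  x = λ² - 9 - 8 = 9 - 17 ≡ 5; y = λ·(9 - 5) - 4 ≡ 8. → (5, 8)
4P: (5, 8) + (8, 1). λ = (1 - 8)/(8 - 5) ≡ 6/3 mod 13. 3⁻¹ ≡ 9 (mod 13), so λ ≡ 2.
  x = λ² - 5 - 8 = 4 - 13 ≡ 4; y = λ·(5 - 4) - 8 ≡ 7. → (4, 7)
5P: (4, 7) + (8, 1). λ = (1 - 7)/(8 - 4) ≡ 7/4 mod 13. 4⁻¹ ≡ 10 (mod 13), so λ ≡ 5.
  x = λ² - 4 - 8 = 25 - 12 ≡ 0; y = λ·(4 - 0) - 7 ≡ 0. → (0, 0)
6P: (0, 0) + (8, 1). λ = (1 - 0)/(8 - 0) ≡ 1/8 mod 13. 8⁻¹ ≡ 5 (mod 13) since 8·5 = 40 ≡ 1, so λ ≡ 5.
  x = λ² - 0 - 8 = 25 - 8 ≡ 4; y = λ·(0 - 4) - 0 ≡ 6. → (4, 6)
7P: (4, 6) + (8, 1). λ = (1 - 6)/(8 - 4) ≡ 8/4 mod 13. 4⁻¹ ≡ 10 (mod 13) since 4·10 = 40 ≡ 1, so λ ≡ 2.
  x = λ² - 4 - 8 = 4 - 12 ≡ 5; y = λ·(4 - 5) - 6 ≡ 5. → (5, 5)
8P: (5, 5) + (8, 1). λ = (1 - 5)/(8 - 5) ≡ 9/3 mod 13. 3⁻¹ ≡ 9 (mod 13), so λ ≡ 3.
  x = λ² - 5 - 8 = 9 - 13 ≡ 9; y = λ·(5 - 9) - 5 ≡ 9. → (9, 9)
9P: (9, 9) + (8, 1). λ = (1 - 9)/(8 - 9) ≡ 5/12 mod 13. 12⁻¹ ≡ 12 (mod 13), so λ ≡ 8.
  x = λ² - 9 - 8 = 64 - 17 ≡ 8; y = λ·(9 - 8) - 9 ≡ 12. → (8, 12)
10P: (8, 12) + (8, 1): same x and y₁ ≡ -y₂, so the sum is 𝒪.
10P = 𝒪, so the order is 10.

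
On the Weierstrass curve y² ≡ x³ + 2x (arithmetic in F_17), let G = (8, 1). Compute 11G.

(8, 1)

Double-and-add on 11 = (1011)₂. Start with G = (8, 1) for the leading 1-bit.
double: tangent at (8, 1): λ = (3·8² + 2)/(2·1) ≡ 7/2. 2⁻¹ ≡ 9 (mod 17), so λ ≡ 7·9 ≡ 12.
  x = λ² - 8 - 8 = 144 - 16 ≡ 9; y = λ·(8 - 9) - 1 ≡ 4. → (9, 4)
double: tangent at (9, 4): λ = (3·9² + 2)/(2·4) ≡ 7/8. 8⁻¹ ≡ 15 (mod 17) since 8·15 = 120 ≡ 1, so λ ≡ 7·15 ≡ 3.
  x = λ² - 9 - 9 = 9 - 18 ≡ 8; y = λ·(9 - 8) - 4 ≡ 16. → (8, 16)
add G: (8, 16) + (8, 1): same x and y₁ ≡ -y₂, so the sum is ∞.
double: ∞ + ∞ = ∞ (identity).
add G: ∞ + (8, 1) = (8, 1) (identity).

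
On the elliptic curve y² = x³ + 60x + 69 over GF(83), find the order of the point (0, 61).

11

2P: tangent at (0, 61): λ = (3·0² + 60)/(2·61) ≡ 60/39. 39⁻¹ ≡ 66 (mod 83) since 39·66 = 2574 ≡ 1, so λ ≡ 60·66 ≡ 59.
  x = λ² - 0 - 0 = 3481 - 0 ≡ 78; y = λ·(0 - 78) - 61 ≡ 68. → (78, 68)
3P: (78, 68) + (0, 61). λ = (61 - 68)/(0 - 78) ≡ 76/5 mod 83. 5⁻¹ ≡ 50 (mod 83), so λ ≡ 65.
  x = λ² - 78 - 0 = 4225 - 78 ≡ 80; y = λ·(78 - 80) - 68 ≡ 51. → (80, 51)
4P: (80, 51) + (0, 61). λ = (61 - 51)/(0 - 80) ≡ 10/3 mod 83. 3⁻¹ ≡ 28 (mod 83) since 3·28 = 84 ≡ 1, so λ ≡ 31.
  x = λ² - 80 - 0 = 961 - 80 ≡ 51; y = λ·(80 - 51) - 51 ≡ 18. → (51, 18)
5P: (51, 18) + (0, 61). λ = (61 - 18)/(0 - 51) ≡ 43/32 mod 83. 32⁻¹ ≡ 13 (mod 83) since 32·13 = 416 ≡ 1, so λ ≡ 61.
  x = λ² - 51 - 0 = 3721 - 51 ≡ 18; y = λ·(51 - 18) - 18 ≡ 3. → (18, 3)
6P: (18, 3) + (0, 61). λ = (61 - 3)/(0 - 18) ≡ 58/65 mod 83. 65⁻¹ ≡ 23 (mod 83) since 65·23 = 1495 ≡ 1, so λ ≡ 6.
  x = λ² - 18 - 0 = 36 - 18 ≡ 18; y = λ·(18 - 18) - 3 ≡ 80. → (18, 80)
7P: (18, 80) + (0, 61). λ = (61 - 80)/(0 - 18) ≡ 64/65 mod 83. 65⁻¹ ≡ 23 (mod 83), so λ ≡ 61.
  x = λ² - 18 - 0 = 3721 - 18 ≡ 51; y = λ·(18 - 51) - 80 ≡ 65. → (51, 65)
8P: (51, 65) + (0, 61). λ = (61 - 65)/(0 - 51) ≡ 79/32 mod 83. 32⁻¹ ≡ 13 (mod 83), so λ ≡ 31.
  x = λ² - 51 - 0 = 961 - 51 ≡ 80; y = λ·(51 - 80) - 65 ≡ 32. → (80, 32)
9P: (80, 32) + (0, 61). λ = (61 - 32)/(0 - 80) ≡ 29/3 mod 83. 3⁻¹ ≡ 28 (mod 83) since 3·28 = 84 ≡ 1, so λ ≡ 65.
  x = λ² - 80 - 0 = 4225 - 80 ≡ 78; y = λ·(80 - 78) - 32 ≡ 15. → (78, 15)
10P: (78, 15) + (0, 61). λ = (61 - 15)/(0 - 78) ≡ 46/5 mod 83. 5⁻¹ ≡ 50 (mod 83) since 5·50 = 250 ≡ 1, so λ ≡ 59.
  x = λ² - 78 - 0 = 3481 - 78 ≡ 0; y = λ·(78 - 0) - 15 ≡ 22. → (0, 22)
11P: (0, 22) + (0, 61): same x and y₁ ≡ -y₂, so the sum is the point at infinity.
11P = the point at infinity, so the order is 11.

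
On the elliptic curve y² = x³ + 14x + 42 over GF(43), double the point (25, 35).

tangent at (25, 35): λ = (3·25² + 14)/(2·35) ≡ 40/27. 27⁻¹ ≡ 8 (mod 43) since 27·8 = 216 ≡ 1, so λ ≡ 40·8 ≡ 19.
  x = λ² - 25 - 25 = 361 - 50 ≡ 10; y = λ·(25 - 10) - 35 ≡ 35. → (10, 35)

(10, 35)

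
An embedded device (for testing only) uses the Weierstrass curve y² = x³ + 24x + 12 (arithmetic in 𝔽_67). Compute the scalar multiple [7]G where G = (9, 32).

Repeated addition: build up to 7G.
2G: tangent at (9, 32): λ = (3·9² + 24)/(2·32) ≡ 66/64. 64⁻¹ ≡ 22 (mod 67), so λ ≡ 66·22 ≡ 45.
  x = λ² - 9 - 9 = 2025 - 18 ≡ 64; y = λ·(9 - 64) - 32 ≡ 39. → (64, 39)
3G: (64, 39) + (9, 32). λ = (32 - 39)/(9 - 64) ≡ 60/12 mod 67. 12⁻¹ ≡ 28 (mod 67) since 12·28 = 336 ≡ 1, so λ ≡ 5.
  x = λ² - 64 - 9 = 25 - 73 ≡ 19; y = λ·(64 - 19) - 39 ≡ 52. → (19, 52)
4G: (19, 52) + (9, 32). λ = (32 - 52)/(9 - 19) ≡ 47/57 mod 67. 57⁻¹ ≡ 20 (mod 67), so λ ≡ 2.
  x = λ² - 19 - 9 = 4 - 28 ≡ 43; y = λ·(19 - 43) - 52 ≡ 34. → (43, 34)
5G: (43, 34) + (9, 32). λ = (32 - 34)/(9 - 43) ≡ 65/33 mod 67. 33⁻¹ ≡ 65 (mod 67) since 33·65 = 2145 ≡ 1, so λ ≡ 4.
  x = λ² - 43 - 9 = 16 - 52 ≡ 31; y = λ·(43 - 31) - 34 ≡ 14. → (31, 14)
6G: (31, 14) + (9, 32). λ = (32 - 14)/(9 - 31) ≡ 18/45 mod 67. 45⁻¹ ≡ 3 (mod 67) since 45·3 = 135 ≡ 1, so λ ≡ 54.
  x = λ² - 31 - 9 = 2916 - 40 ≡ 62; y = λ·(31 - 62) - 14 ≡ 54. → (62, 54)
7G: (62, 54) + (9, 32). λ = (32 - 54)/(9 - 62) ≡ 45/14 mod 67. 14⁻¹ ≡ 24 (mod 67) since 14·24 = 336 ≡ 1, so λ ≡ 8.
  x = λ² - 62 - 9 = 64 - 71 ≡ 60; y = λ·(62 - 60) - 54 ≡ 29. → (60, 29)

(60, 29)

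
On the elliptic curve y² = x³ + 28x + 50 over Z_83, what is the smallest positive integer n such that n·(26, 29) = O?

2P: tangent at (26, 29): λ = (3·26² + 28)/(2·29) ≡ 64/58. 58⁻¹ ≡ 73 (mod 83) since 58·73 = 4234 ≡ 1, so λ ≡ 64·73 ≡ 24.
  x = λ² - 26 - 26 = 576 - 52 ≡ 26; y = λ·(26 - 26) - 29 ≡ 54. → (26, 54)
3P: (26, 54) + (26, 29): same x and y₁ ≡ -y₂, so the sum is O.
3P = O, so the order is 3.

3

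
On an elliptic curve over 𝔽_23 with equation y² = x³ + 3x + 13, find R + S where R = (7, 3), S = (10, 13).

(7, 3) + (10, 13). λ = (13 - 3)/(10 - 7) ≡ 10/3 mod 23. 3⁻¹ ≡ 8 (mod 23), so λ ≡ 11.
  x = λ² - 7 - 10 = 121 - 17 ≡ 12; y = λ·(7 - 12) - 3 ≡ 11. → (12, 11)

(12, 11)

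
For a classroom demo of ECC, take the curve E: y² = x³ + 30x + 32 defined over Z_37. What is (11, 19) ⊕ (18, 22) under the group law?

(18, 15)

(11, 19) + (18, 22). λ = (22 - 19)/(18 - 11) ≡ 3/7 mod 37. 7⁻¹ ≡ 16 (mod 37), so λ ≡ 11.
  x = λ² - 11 - 18 = 121 - 29 ≡ 18; y = λ·(11 - 18) - 19 ≡ 15. → (18, 15)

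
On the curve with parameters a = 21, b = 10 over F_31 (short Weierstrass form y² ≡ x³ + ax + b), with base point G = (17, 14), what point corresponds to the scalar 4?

(14, 14)

Double-and-add on 4 = (100)₂. Start with G = (17, 14) for the leading 1-bit.
double: tangent at (17, 14): λ = (3·17² + 21)/(2·14) ≡ 20/28. 28⁻¹ ≡ 10 (mod 31), so λ ≡ 20·10 ≡ 14.
  x = λ² - 17 - 17 = 196 - 34 ≡ 7; y = λ·(17 - 7) - 14 ≡ 2. → (7, 2)
double: tangent at (7, 2): λ = (3·7² + 21)/(2·2) ≡ 13/4. 4⁻¹ ≡ 8 (mod 31), so λ ≡ 13·8 ≡ 11.
  x = λ² - 7 - 7 = 121 - 14 ≡ 14; y = λ·(7 - 14) - 2 ≡ 14. → (14, 14)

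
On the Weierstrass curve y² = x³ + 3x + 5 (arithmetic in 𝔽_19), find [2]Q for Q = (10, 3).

tangent at (10, 3): λ = (3·10² + 3)/(2·3) ≡ 18/6. 6⁻¹ ≡ 16 (mod 19) since 6·16 = 96 ≡ 1, so λ ≡ 18·16 ≡ 3.
  x = λ² - 10 - 10 = 9 - 20 ≡ 8; y = λ·(10 - 8) - 3 ≡ 3. → (8, 3)

(8, 3)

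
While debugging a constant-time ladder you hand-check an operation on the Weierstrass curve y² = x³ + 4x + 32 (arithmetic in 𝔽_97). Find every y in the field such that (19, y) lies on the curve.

none

x³ + 4x + 32 = 6967 ≡ 80 (mod 97).
80 is a non-residue mod 97; no y exists.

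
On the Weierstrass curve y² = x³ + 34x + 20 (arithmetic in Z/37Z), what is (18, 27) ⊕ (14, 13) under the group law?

(18, 27) + (14, 13). λ = (13 - 27)/(14 - 18) ≡ 23/33 mod 37. 33⁻¹ ≡ 9 (mod 37) since 33·9 = 297 ≡ 1, so λ ≡ 22.
  x = λ² - 18 - 14 = 484 - 32 ≡ 8; y = λ·(18 - 8) - 27 ≡ 8. → (8, 8)

(8, 8)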